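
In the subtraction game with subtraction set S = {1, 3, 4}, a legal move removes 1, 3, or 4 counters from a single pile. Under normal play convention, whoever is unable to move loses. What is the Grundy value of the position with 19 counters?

n :  0  1  2  3  4  5  6  7  8  9 10 11 12 13 14 15 16 17 18 19
G :  0  1  0  1  2  3  2  0  1  0  1  2  3  2  0  1  0  1  2  3

3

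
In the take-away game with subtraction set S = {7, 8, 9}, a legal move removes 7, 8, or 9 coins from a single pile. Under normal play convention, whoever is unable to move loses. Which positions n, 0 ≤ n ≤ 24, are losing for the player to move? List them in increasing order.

n :  0  1  2  3  4  5  6  7  8  9 10 11 12 13 14 15 16 17 18 19 20 21 22 23 24
G :  0  0  0  0  0  0  0  1  1  1  1  1  1  1  2  2  0  0  0  0  0  0  0  1  1
P-positions are exactly the n with G(n) = 0.

0, 1, 2, 3, 4, 5, 6, 16, 17, 18, 19, 20, 21, 22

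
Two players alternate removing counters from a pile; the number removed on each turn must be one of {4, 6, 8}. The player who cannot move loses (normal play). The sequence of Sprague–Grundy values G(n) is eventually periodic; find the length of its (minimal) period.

n :  0  1  2  3  4  5  6  7  8  9 10 11 12 13 14 15 16 17 18 19 20 21 22 23 24 25
G :  0  0  0  0  1  1  1  1  2  2  2  2  0  0  0  0  1  1  1  1  2  2  2  2  0  0
G(n+12) = G(n) holds for n = 0,…,7 (a full window of length max(S) = 8), so the sequence is purely periodic with period 12.

12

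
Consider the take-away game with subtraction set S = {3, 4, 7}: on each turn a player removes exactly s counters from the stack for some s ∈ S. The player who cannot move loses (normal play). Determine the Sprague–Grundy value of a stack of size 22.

G(0) = 0
G(1) = mex{} = 0
G(2) = mex{} = 0
G(3) = mex{0} = 1
G(4) = mex{0,0} = 1
G(5) = mex{0,0} = 1
G(6) = mex{1,0} = 2
G(7) = mex{1,1,0} = 2
G(8) = mex{1,1,0} = 2
G(9) = mex{2,1,0} = 3
G(10) = mex{2,2,1} = 0
G(11) = mex{2,2,1} = 0
G(12) = mex{3,2,1} = 0
G(13) = mex{0,3,2} = 1
G(14) = mex{0,0,2} = 1
G(15) = mex{0,0,2} = 1
G(16) = mex{1,0,3} = 2
G(17) = mex{1,1,0} = 2
G(18) = mex{1,1,0} = 2
G(19) = mex{2,1,0} = 3
G(20) = mex{2,2,1} = 0
G(21) = mex{2,2,1} = 0
G(22) = mex{3,2,1} = 0

0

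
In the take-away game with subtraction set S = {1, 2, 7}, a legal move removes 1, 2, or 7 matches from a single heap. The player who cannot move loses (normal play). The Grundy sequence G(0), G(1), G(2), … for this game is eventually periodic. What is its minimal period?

G(0) = 0
G(1) = mex{0} = 1
G(2) = mex{1,0} = 2
G(3) = mex{2,1} = 0
G(4) = mex{0,2} = 1
G(5) = mex{1,0} = 2
G(6) = mex{2,1} = 0
G(7) = mex{0,2,0} = 1
G(8) = mex{1,0,1} = 2
G(9) = mex{2,1,2} = 0
G(10) = mex{0,2,0} = 1
G(11) = mex{1,0,1} = 2
G(12) = mex{2,1,2} = 0
G(13) = mex{0,2,0} = 1
G(14) = mex{1,0,1} = 2
G(n+3) = G(n) holds for n = 0,…,6 (a full window of length max(S) = 7), so the sequence is purely periodic with period 3.

3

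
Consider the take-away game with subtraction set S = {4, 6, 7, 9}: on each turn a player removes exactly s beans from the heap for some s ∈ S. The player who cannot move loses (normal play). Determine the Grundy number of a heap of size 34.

G(0) = 0
G(1) = mex{} = 0
G(2) = mex{} = 0
G(3) = mex{} = 0
G(4) = mex{0} = 1
G(5) = mex{0} = 1
G(6) = mex{0,0} = 1
G(7) = mex{0,0,0} = 1
G(8) = mex{1,0,0} = 2
G(9) = mex{1,0,0,0} = 2
G(10) = mex{1,1,0,0} = 2
G(11) = mex{1,1,1,0} = 2
G(12) = mex{2,1,1,0} = 3
G(13) = mex{2,1,1,1} = 0
G(14) = mex{2,2,1,1} = 0
G(15) = mex{2,2,2,1} = 0
G(16) = mex{3,2,2,1} = 0
G(17) = mex{0,2,2,2} = 1
G(18) = mex{0,3,2,2} = 1
G(19) = mex{0,0,3,2} = 1
G(20) = mex{0,0,0,2} = 1
G(21) = mex{1,0,0,3} = 2
G(22) = mex{1,0,0,0} = 2
G(23) = mex{1,1,0,0} = 2
G(24) = mex{1,1,1,0} = 2
G(25) = mex{2,1,1,0} = 3
G(26) = mex{2,1,1,1} = 0
G(27) = mex{2,2,1,1} = 0
G(28) = mex{2,2,2,1} = 0
G(29) = mex{3,2,2,1} = 0
G(30) = mex{0,2,2,2} = 1
G(31) = mex{0,3,2,2} = 1
G(32) = mex{0,0,3,2} = 1
G(33) = mex{0,0,0,2} = 1
G(34) = mex{1,0,0,3} = 2

2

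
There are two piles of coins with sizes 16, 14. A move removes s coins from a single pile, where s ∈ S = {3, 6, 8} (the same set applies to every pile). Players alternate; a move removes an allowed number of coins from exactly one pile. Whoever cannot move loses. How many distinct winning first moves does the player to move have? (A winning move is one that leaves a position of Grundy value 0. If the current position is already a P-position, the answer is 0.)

All piles use S = {3, 6, 8}:
G(0) = 0
G(1) = mex{} = 0
G(2) = mex{} = 0
G(3) = mex{0} = 1
G(4) = mex{0} = 1
G(5) = mex{0} = 1
G(6) = mex{1,0} = 2
G(7) = mex{1,0} = 2
G(8) = mex{1,0,0} = 2
G(9) = mex{2,1,0} = 3
G(10) = mex{2,1,0} = 3
G(11) = mex{2,1,1} = 0
G(12) = mex{3,2,1} = 0
G(13) = mex{3,2,1} = 0
G(14) = mex{0,2,2} = 1
G(15) = mex{0,3,2} = 1
G(16) = mex{0,3,2} = 1
Pile A: G(16) = 1.
Pile B: G(14) = 1.
Combined Grundy value = 1 ⊕ 1 = 0.
A winning move leaves total XOR = 0, i.e. changes one component's Grundy value g to g ⊕ X where X is the current total.
Pile A: target g' = 1⊕0 = 1, but every legal move changes the Grundy value (mex property), so 0 moves.
Pile B: target g' = 1⊕0 = 1, but every legal move changes the Grundy value (mex property), so 0 moves.

0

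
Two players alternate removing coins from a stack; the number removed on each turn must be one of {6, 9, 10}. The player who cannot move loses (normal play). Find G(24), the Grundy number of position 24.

G(0) = 0
G(1) = mex{} = 0
G(2) = mex{} = 0
G(3) = mex{} = 0
G(4) = mex{} = 0
G(5) = mex{} = 0
G(6) = mex{0} = 1
G(7) = mex{0} = 1
G(8) = mex{0} = 1
G(9) = mex{0,0} = 1
G(10) = mex{0,0,0} = 1
G(11) = mex{0,0,0} = 1
G(12) = mex{1,0,0} = 2
G(13) = mex{1,0,0} = 2
G(14) = mex{1,0,0} = 2
G(15) = mex{1,1,0} = 2
G(16) = mex{1,1,1} = 0
G(17) = mex{1,1,1} = 0
G(18) = mex{2,1,1} = 0
G(19) = mex{2,1,1} = 0
G(20) = mex{2,1,1} = 0
G(21) = mex{2,2,1} = 0
G(22) = mex{0,2,2} = 1
G(23) = mex{0,2,2} = 1
G(24) = mex{0,2,2} = 1

1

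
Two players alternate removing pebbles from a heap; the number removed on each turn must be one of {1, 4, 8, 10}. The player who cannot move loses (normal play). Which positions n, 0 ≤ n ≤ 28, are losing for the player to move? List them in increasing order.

G(0) = 0
G(1) = mex{0} = 1
G(2) = mex{1} = 0
G(3) = mex{0} = 1
G(4) = mex{1,0} = 2
G(5) = mex{2,1} = 0
G(6) = mex{0,0} = 1
G(7) = mex{1,1} = 0
G(8) = mex{0,2,0} = 1
G(9) = mex{1,0,1} = 2
G(10) = mex{2,1,0,0} = 3
G(11) = mex{3,0,1,1} = 2
G(12) = mex{2,1,2,0} = 3
G(13) = mex{3,2,0,1} = 4
G(14) = mex{4,3,1,2} = 0
G(15) = mex{0,2,0,0} = 1
G(16) = mex{1,3,1,1} = 0
G(17) = mex{0,4,2,0} = 1
G(18) = mex{1,0,3,1} = 2
G(19) = mex{2,1,2,2} = 0
G(20) = mex{0,0,3,3} = 1
G(21) = mex{1,1,4,2} = 0
G(22) = mex{0,2,0,3} = 1
G(23) = mex{1,0,1,4} = 2
G(24) = mex{2,1,0,0} = 3
G(25) = mex{3,0,1,1} = 2
G(26) = mex{2,1,2,0} = 3
G(27) = mex{3,2,0,1} = 4
G(28) = mex{4,3,1,2} = 0
P-positions are exactly the n with G(n) = 0.

0, 2, 5, 7, 14, 16, 19, 21, 28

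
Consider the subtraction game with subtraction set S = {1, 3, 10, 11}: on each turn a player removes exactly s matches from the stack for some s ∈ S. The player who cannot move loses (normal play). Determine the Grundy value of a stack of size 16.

G(0) = 0
G(1) = mex{0} = 1
G(2) = mex{1} = 0
G(3) = mex{0,0} = 1
G(4) = mex{1,1} = 0
G(5) = mex{0,0} = 1
G(6) = mex{1,1} = 0
G(7) = mex{0,0} = 1
G(8) = mex{1,1} = 0
G(9) = mex{0,0} = 1
G(10) = mex{1,1,0} = 2
G(11) = mex{2,0,1,0} = 3
G(12) = mex{3,1,0,1} = 2
G(13) = mex{2,2,1,0} = 3
G(14) = mex{3,3,0,1} = 2
G(15) = mex{2,2,1,0} = 3
G(16) = mex{3,3,0,1} = 2

2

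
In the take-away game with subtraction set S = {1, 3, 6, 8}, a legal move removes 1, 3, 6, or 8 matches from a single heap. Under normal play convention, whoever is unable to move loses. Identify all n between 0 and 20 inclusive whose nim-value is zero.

G(0) = 0
G(1) = mex{0} = 1
G(2) = mex{1} = 0
G(3) = mex{0,0} = 1
G(4) = mex{1,1} = 0
G(5) = mex{0,0} = 1
G(6) = mex{1,1,0} = 2
G(7) = mex{2,0,1} = 3
G(8) = mex{3,1,0,0} = 2
G(9) = mex{2,2,1,1} = 0
G(10) = mex{0,3,0,0} = 1
G(11) = mex{1,2,1,1} = 0
G(12) = mex{0,0,2,0} = 1
G(13) = mex{1,1,3,1} = 0
G(14) = mex{0,0,2,2} = 1
G(15) = mex{1,1,0,3} = 2
G(16) = mex{2,0,1,2} = 3
G(17) = mex{3,1,0,0} = 2
G(18) = mex{2,2,1,1} = 0
G(19) = mex{0,3,0,0} = 1
G(20) = mex{1,2,1,1} = 0
P-positions are exactly the n with G(n) = 0.

0, 2, 4, 9, 11, 13, 18, 20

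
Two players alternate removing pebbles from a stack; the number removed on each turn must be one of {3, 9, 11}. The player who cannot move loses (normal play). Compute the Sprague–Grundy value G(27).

n :  0  1  2  3  4  5  6  7  8  9 10 11 12 13 14 15 16 17 18 19 20 21 22 23 24 25 26 27
G :  0  0  0  1  1  1  0  0  0  1  1  1  2  2  0  3  3  1  2  2  0  0  0  1  1  1  0  0

0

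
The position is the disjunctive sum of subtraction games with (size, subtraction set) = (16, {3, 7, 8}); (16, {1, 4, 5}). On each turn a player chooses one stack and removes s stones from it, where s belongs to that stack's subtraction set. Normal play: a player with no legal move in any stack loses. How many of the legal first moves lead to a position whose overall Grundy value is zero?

0

Stack A, S = {3, 7, 8}:
G(0) = 0
G(1) = mex{} = 0
G(2) = mex{} = 0
G(3) = mex{0} = 1
G(4) = mex{0} = 1
G(5) = mex{0} = 1
G(6) = mex{1} = 0
G(7) = mex{1,0} = 2
G(8) = mex{1,0,0} = 2
G(9) = mex{0,0,0} = 1
G(10) = mex{2,1,0} = 3
G(11) = mex{2,1,1} = 0
G(12) = mex{1,1,1} = 0
G(13) = mex{3,0,1} = 2
G(14) = mex{0,2,0} = 1
G(15) = mex{0,2,2} = 1
G(16) = mex{2,1,2} = 0
G_A(16) = 0.
Stack B, S = {1, 4, 5}:
n :  0  1  2  3  4  5  6  7  8  9 10 11 12 13 14 15 16
G :  0  1  0  1  2  3  2  3  0  1  0  1  2  3  2  3  0
G_B(16) = 0.
Combined Grundy value = 0 ⊕ 0 = 0.
A winning move leaves total XOR = 0, i.e. changes one component's Grundy value g to g ⊕ X where X is the current total.
Stack A: target g' = 0⊕0 = 0, but every legal move changes the Grundy value (mex property), so 0 moves.
Stack B: target g' = 0⊕0 = 0, but every legal move changes the Grundy value (mex property), so 0 moves.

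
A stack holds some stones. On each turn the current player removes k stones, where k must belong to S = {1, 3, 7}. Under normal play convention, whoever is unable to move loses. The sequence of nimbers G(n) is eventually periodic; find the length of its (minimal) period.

G(0) = 0
G(1) = mex{0} = 1
G(2) = mex{1} = 0
G(3) = mex{0,0} = 1
G(4) = mex{1,1} = 0
G(5) = mex{0,0} = 1
G(6) = mex{1,1} = 0
G(7) = mex{0,0,0} = 1
G(8) = mex{1,1,1} = 0
G(9) = mex{0,0,0} = 1
G(10) = mex{1,1,1} = 0
G(11) = mex{0,0,0} = 1
G(12) = mex{1,1,1} = 0
G(13) = mex{0,0,0} = 1
G(14) = mex{1,1,1} = 0
G(n+2) = G(n) holds for n = 0,…,6 (a full window of length max(S) = 7), so the sequence is purely periodic with period 2.

2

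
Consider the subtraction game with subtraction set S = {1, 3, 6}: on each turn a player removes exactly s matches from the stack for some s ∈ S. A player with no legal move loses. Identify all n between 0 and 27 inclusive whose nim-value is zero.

n :  0  1  2  3  4  5  6  7  8  9 10 11 12 13 14 15 16 17 18 19 20 21 22 23 24 25 26 27
G :  0  1  0  1  0  1  2  3  2  0  1  0  1  0  1  2  3  2  0  1  0  1  0  1  2  3  2  0
P-positions are exactly the n with G(n) = 0.

0, 2, 4, 9, 11, 13, 18, 20, 22, 27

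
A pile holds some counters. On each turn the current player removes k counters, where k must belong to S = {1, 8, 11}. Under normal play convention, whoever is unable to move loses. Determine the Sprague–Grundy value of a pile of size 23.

n :  0  1  2  3  4  5  6  7  8  9 10 11 12 13 14 15 16 17 18 19 20 21 22 23
G :  0  1  0  1  0  1  0  1  2  0  1  2  3  2  3  2  0  1  0  1  2  0  1  0

0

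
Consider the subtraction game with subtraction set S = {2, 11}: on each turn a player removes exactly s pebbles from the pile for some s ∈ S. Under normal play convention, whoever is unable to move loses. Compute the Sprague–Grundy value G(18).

G(0) = 0
G(1) = mex{} = 0
G(2) = mex{0} = 1
G(3) = mex{0} = 1
G(4) = mex{1} = 0
G(5) = mex{1} = 0
G(6) = mex{0} = 1
G(7) = mex{0} = 1
G(8) = mex{1} = 0
G(9) = mex{1} = 0
G(10) = mex{0} = 1
G(11) = mex{0,0} = 1
G(12) = mex{1,0} = 2
G(13) = mex{1,1} = 0
G(14) = mex{2,1} = 0
G(15) = mex{0,0} = 1
G(16) = mex{0,0} = 1
G(17) = mex{1,1} = 0
G(18) = mex{1,1} = 0

0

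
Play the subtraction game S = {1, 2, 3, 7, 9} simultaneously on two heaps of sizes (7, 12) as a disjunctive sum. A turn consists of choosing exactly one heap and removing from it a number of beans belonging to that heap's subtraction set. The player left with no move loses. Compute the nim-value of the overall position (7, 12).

3

All heaps use S = {1, 2, 3, 7, 9}:
G(0) = 0
G(1) = mex{0} = 1
G(2) = mex{1,0} = 2
G(3) = mex{2,1,0} = 3
G(4) = mex{3,2,1} = 0
G(5) = mex{0,3,2} = 1
G(6) = mex{1,0,3} = 2
G(7) = mex{2,1,0,0} = 3
G(8) = mex{3,2,1,1} = 0
G(9) = mex{0,3,2,2,0} = 1
G(10) = mex{1,0,3,3,1} = 2
G(11) = mex{2,1,0,0,2} = 3
G(12) = mex{3,2,1,1,3} = 0
Heap A: G(7) = 3.
Heap B: G(12) = 0.
Combined Grundy value = 3 ⊕ 0 = 3.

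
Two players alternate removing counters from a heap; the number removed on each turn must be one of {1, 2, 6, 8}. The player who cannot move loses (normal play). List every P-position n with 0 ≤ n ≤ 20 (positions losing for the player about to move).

G(0) = 0
G(1) = mex{0} = 1
G(2) = mex{1,0} = 2
G(3) = mex{2,1} = 0
G(4) = mex{0,2} = 1
G(5) = mex{1,0} = 2
G(6) = mex{2,1,0} = 3
G(7) = mex{3,2,1} = 0
G(8) = mex{0,3,2,0} = 1
G(9) = mex{1,0,0,1} = 2
G(10) = mex{2,1,1,2} = 0
G(11) = mex{0,2,2,0} = 1
G(12) = mex{1,0,3,1} = 2
G(13) = mex{2,1,0,2} = 3
G(14) = mex{3,2,1,3} = 0
G(15) = mex{0,3,2,0} = 1
G(16) = mex{1,0,0,1} = 2
G(17) = mex{2,1,1,2} = 0
G(18) = mex{0,2,2,0} = 1
G(19) = mex{1,0,3,1} = 2
G(20) = mex{2,1,0,2} = 3
P-positions are exactly the n with G(n) = 0.

0, 3, 7, 10, 14, 17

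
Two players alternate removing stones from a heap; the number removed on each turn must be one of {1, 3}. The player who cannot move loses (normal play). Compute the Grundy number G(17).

G(0) = 0
G(1) = mex{0} = 1
G(2) = mex{1} = 0
G(3) = mex{0,0} = 1
G(4) = mex{1,1} = 0
G(5) = mex{0,0} = 1
G(6) = mex{1,1} = 0
G(7) = mex{0,0} = 1
G(8) = mex{1,1} = 0
G(9) = mex{0,0} = 1
G(10) = mex{1,1} = 0
G(11) = mex{0,0} = 1
G(12) = mex{1,1} = 0
G(13) = mex{0,0} = 1
G(14) = mex{1,1} = 0
G(15) = mex{0,0} = 1
G(16) = mex{1,1} = 0
G(17) = mex{0,0} = 1

1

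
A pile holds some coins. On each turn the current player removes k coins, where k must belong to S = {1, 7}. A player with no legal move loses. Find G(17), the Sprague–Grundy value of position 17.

1

G(0) = 0
G(1) = mex{0} = 1
G(2) = mex{1} = 0
G(3) = mex{0} = 1
G(4) = mex{1} = 0
G(5) = mex{0} = 1
G(6) = mex{1} = 0
G(7) = mex{0,0} = 1
G(8) = mex{1,1} = 0
G(9) = mex{0,0} = 1
G(10) = mex{1,1} = 0
G(11) = mex{0,0} = 1
G(12) = mex{1,1} = 0
G(13) = mex{0,0} = 1
G(14) = mex{1,1} = 0
G(15) = mex{0,0} = 1
G(16) = mex{1,1} = 0
G(17) = mex{0,0} = 1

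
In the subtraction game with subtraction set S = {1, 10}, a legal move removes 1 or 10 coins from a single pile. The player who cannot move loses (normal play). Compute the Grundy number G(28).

n :  0  1  2  3  4  5  6  7  8  9 10 11 12 13 14 15 16 17 18 19 20 21 22 23 24 25 26 27 28
G :  0  1  0  1  0  1  0  1  0  1  2  0  1  0  1  0  1  0  1  0  1  2  0  1  0  1  0  1  0

0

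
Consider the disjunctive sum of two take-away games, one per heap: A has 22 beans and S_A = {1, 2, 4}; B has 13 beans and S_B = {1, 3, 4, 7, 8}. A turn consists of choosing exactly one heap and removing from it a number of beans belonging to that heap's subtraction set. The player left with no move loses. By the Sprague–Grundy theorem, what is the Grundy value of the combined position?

Heap A, S = {1, 2, 4}:
G(0) = 0
G(1) = mex{0} = 1
G(2) = mex{1,0} = 2
G(3) = mex{2,1} = 0
G(4) = mex{0,2,0} = 1
G(5) = mex{1,0,1} = 2
G(6) = mex{2,1,2} = 0
G(7) = mex{0,2,0} = 1
G(8) = mex{1,0,1} = 2
G(9) = mex{2,1,2} = 0
G(10) = mex{0,2,0} = 1
G(11) = mex{1,0,1} = 2
G(12) = mex{2,1,2} = 0
G(13) = mex{0,2,0} = 1
G(14) = mex{1,0,1} = 2
G(15) = mex{2,1,2} = 0
G(16) = mex{0,2,0} = 1
G(17) = mex{1,0,1} = 2
G(18) = mex{2,1,2} = 0
G(19) = mex{0,2,0} = 1
G(20) = mex{1,0,1} = 2
G(21) = mex{2,1,2} = 0
G(22) = mex{0,2,0} = 1
G_A(22) = 1.
Heap B, S = {1, 3, 4, 7, 8}:
G(0) = 0
G(1) = mex{0} = 1
G(2) = mex{1} = 0
G(3) = mex{0,0} = 1
G(4) = mex{1,1,0} = 2
G(5) = mex{2,0,1} = 3
G(6) = mex{3,1,0} = 2
G(7) = mex{2,2,1,0} = 3
G(8) = mex{3,3,2,1,0} = 4
G(9) = mex{4,2,3,0,1} = 5
G(10) = mex{5,3,2,1,0} = 4
G(11) = mex{4,4,3,2,1} = 0
G(12) = mex{0,5,4,3,2} = 1
G(13) = mex{1,4,5,2,3} = 0
G_B(13) = 0.
Combined Grundy value = 1 ⊕ 0 = 1.

1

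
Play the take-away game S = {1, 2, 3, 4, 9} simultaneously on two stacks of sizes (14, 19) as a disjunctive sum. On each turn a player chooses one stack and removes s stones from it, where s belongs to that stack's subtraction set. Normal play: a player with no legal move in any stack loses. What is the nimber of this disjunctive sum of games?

0

All stacks use S = {1, 2, 3, 4, 9}:
G(0) = 0
G(1) = mex{0} = 1
G(2) = mex{1,0} = 2
G(3) = mex{2,1,0} = 3
G(4) = mex{3,2,1,0} = 4
G(5) = mex{4,3,2,1} = 0
G(6) = mex{0,4,3,2} = 1
G(7) = mex{1,0,4,3} = 2
G(8) = mex{2,1,0,4} = 3
G(9) = mex{3,2,1,0,0} = 4
G(10) = mex{4,3,2,1,1} = 0
G(11) = mex{0,4,3,2,2} = 1
G(12) = mex{1,0,4,3,3} = 2
G(13) = mex{2,1,0,4,4} = 3
G(14) = mex{3,2,1,0,0} = 4
G(15) = mex{4,3,2,1,1} = 0
G(16) = mex{0,4,3,2,2} = 1
G(17) = mex{1,0,4,3,3} = 2
G(18) = mex{2,1,0,4,4} = 3
G(19) = mex{3,2,1,0,0} = 4
Stack A: G(14) = 4.
Stack B: G(19) = 4.
Combined Grundy value = 4 ⊕ 4 = 0.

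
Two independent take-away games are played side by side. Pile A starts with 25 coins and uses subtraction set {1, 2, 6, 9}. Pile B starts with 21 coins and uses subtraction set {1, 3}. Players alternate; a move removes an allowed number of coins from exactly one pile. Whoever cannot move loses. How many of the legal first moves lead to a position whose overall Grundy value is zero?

Pile A, S = {1, 2, 6, 9}:
G(0) = 0
G(1) = mex{0} = 1
G(2) = mex{1,0} = 2
G(3) = mex{2,1} = 0
G(4) = mex{0,2} = 1
G(5) = mex{1,0} = 2
G(6) = mex{2,1,0} = 3
G(7) = mex{3,2,1} = 0
G(8) = mex{0,3,2} = 1
G(9) = mex{1,0,0,0} = 2
G(10) = mex{2,1,1,1} = 0
G(11) = mex{0,2,2,2} = 1
G(12) = mex{1,0,3,0} = 2
G(13) = mex{2,1,0,1} = 3
G(14) = mex{3,2,1,2} = 0
G(15) = mex{0,3,2,3} = 1
G(16) = mex{1,0,0,0} = 2
G(17) = mex{2,1,1,1} = 0
G(18) = mex{0,2,2,2} = 1
G(19) = mex{1,0,3,0} = 2
G(20) = mex{2,1,0,1} = 3
G(21) = mex{3,2,1,2} = 0
G(22) = mex{0,3,2,3} = 1
G(23) = mex{1,0,0,0} = 2
G(24) = mex{2,1,1,1} = 0
G(25) = mex{0,2,2,2} = 1
G_A(25) = 1.
Pile B, S = {1, 3}:
n :  0  1  2  3  4  5  6  7  8  9 10 11 12 13 14 15 16 17 18 19 20 21
G :  0  1  0  1  0  1  0  1  0  1  0  1  0  1  0  1  0  1  0  1  0  1
G_B(21) = 1.
Combined Grundy value = 1 ⊕ 1 = 0.
A winning move leaves total XOR = 0, i.e. changes one component's Grundy value g to g ⊕ X where X is the current total.
Pile A: target g' = 1⊕0 = 1, but every legal move changes the Grundy value (mex property), so 0 moves.
Pile B: target g' = 1⊕0 = 1, but every legal move changes the Grundy value (mex property), so 0 moves.

0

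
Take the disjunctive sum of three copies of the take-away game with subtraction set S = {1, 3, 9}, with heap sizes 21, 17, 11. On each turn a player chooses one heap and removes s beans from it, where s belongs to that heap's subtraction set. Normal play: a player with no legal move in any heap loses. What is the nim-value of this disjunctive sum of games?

1

All heaps use S = {1, 3, 9}:
n :  0  1  2  3  4  5  6  7  8  9 10 11 12 13 14 15 16 17 18 19 20 21
G :  0  1  0  1  0  1  0  1  0  1  0  1  0  1  0  1  0  1  0  1  0  1
Heap A: G(21) = 1.
Heap B: G(17) = 1.
Heap C: G(11) = 1.
Combined Grundy value = 1 ⊕ 1 ⊕ 1 = 1.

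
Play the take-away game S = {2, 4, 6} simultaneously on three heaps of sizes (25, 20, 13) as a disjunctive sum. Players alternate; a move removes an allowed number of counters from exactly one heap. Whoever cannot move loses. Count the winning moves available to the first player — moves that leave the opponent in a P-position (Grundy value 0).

0

All heaps use S = {2, 4, 6}:
G(0) = 0
G(1) = mex{} = 0
G(2) = mex{0} = 1
G(3) = mex{0} = 1
G(4) = mex{1,0} = 2
G(5) = mex{1,0} = 2
G(6) = mex{2,1,0} = 3
G(7) = mex{2,1,0} = 3
G(8) = mex{3,2,1} = 0
G(9) = mex{3,2,1} = 0
G(10) = mex{0,3,2} = 1
G(11) = mex{0,3,2} = 1
G(12) = mex{1,0,3} = 2
G(13) = mex{1,0,3} = 2
G(14) = mex{2,1,0} = 3
G(15) = mex{2,1,0} = 3
G(16) = mex{3,2,1} = 0
G(17) = mex{3,2,1} = 0
G(18) = mex{0,3,2} = 1
G(19) = mex{0,3,2} = 1
G(20) = mex{1,0,3} = 2
G(21) = mex{1,0,3} = 2
G(22) = mex{2,1,0} = 3
G(23) = mex{2,1,0} = 3
G(24) = mex{3,2,1} = 0
G(25) = mex{3,2,1} = 0
Heap A: G(25) = 0.
Heap B: G(20) = 2.
Heap C: G(13) = 2.
Combined Grundy value = 0 ⊕ 2 ⊕ 2 = 0.
A winning move leaves total XOR = 0, i.e. changes one component's Grundy value g to g ⊕ X where X is the current total.
Heap A: target g' = 0⊕0 = 0, but every legal move changes the Grundy value (mex property), so 0 moves.
Heap B: target g' = 2⊕0 = 2, but every legal move changes the Grundy value (mex property), so 0 moves.
Heap C: target g' = 2⊕0 = 2, but every legal move changes the Grundy value (mex property), so 0 moves.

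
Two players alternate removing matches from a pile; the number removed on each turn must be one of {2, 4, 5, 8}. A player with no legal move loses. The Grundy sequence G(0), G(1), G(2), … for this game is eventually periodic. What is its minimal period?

n :  0  1  2  3  4  5  6  7  8  9 10 11 12 13 14 15 16 17 18 19 20 21
G :  0  0  1  1  2  2  3  0  4  1  0  2  1  0  2  1  0  2  1  0  2  1
From n = 9 onward G(n+3) = G(n); since this holds over max(S) = 8 consecutive positions the period is 3 (pre-period 9).

3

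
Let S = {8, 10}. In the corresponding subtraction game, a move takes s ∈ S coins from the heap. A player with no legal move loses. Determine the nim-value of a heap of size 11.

n :  0  1  2  3  4  5  6  7  8  9 10 11
G :  0  0  0  0  0  0  0  0  1  1  1  1

1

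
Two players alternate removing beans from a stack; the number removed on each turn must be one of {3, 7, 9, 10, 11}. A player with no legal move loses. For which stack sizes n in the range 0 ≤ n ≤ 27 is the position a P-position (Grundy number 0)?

G(0) = 0
G(1) = mex{} = 0
G(2) = mex{} = 0
G(3) = mex{0} = 1
G(4) = mex{0} = 1
G(5) = mex{0} = 1
G(6) = mex{1} = 0
G(7) = mex{1,0} = 2
G(8) = mex{1,0} = 2
G(9) = mex{0,0,0} = 1
G(10) = mex{2,1,0,0} = 3
G(11) = mex{2,1,0,0,0} = 3
G(12) = mex{1,1,1,0,0} = 2
G(13) = mex{3,0,1,1,0} = 2
G(14) = mex{3,2,1,1,1} = 0
G(15) = mex{2,2,0,1,1} = 3
G(16) = mex{2,1,2,0,1} = 3
G(17) = mex{0,3,2,2,0} = 1
G(18) = mex{3,3,1,2,2} = 0
G(19) = mex{3,2,3,1,2} = 0
G(20) = mex{1,2,3,3,1} = 0
G(21) = mex{0,0,2,3,3} = 1
G(22) = mex{0,3,2,2,3} = 1
G(23) = mex{0,3,0,2,2} = 1
G(24) = mex{1,1,3,0,2} = 4
G(25) = mex{1,0,3,3,0} = 2
G(26) = mex{1,0,1,3,3} = 2
G(27) = mex{4,0,0,1,3} = 2
P-positions are exactly the n with G(n) = 0.

0, 1, 2, 6, 14, 18, 19, 20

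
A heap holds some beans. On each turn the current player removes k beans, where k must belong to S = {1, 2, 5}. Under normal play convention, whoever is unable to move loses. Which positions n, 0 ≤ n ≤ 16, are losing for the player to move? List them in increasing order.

0, 3, 6, 9, 12, 15

n :  0  1  2  3  4  5  6  7  8  9 10 11 12 13 14 15 16
G :  0  1  2  0  1  2  0  1  2  0  1  2  0  1  2  0  1
P-positions are exactly the n with G(n) = 0.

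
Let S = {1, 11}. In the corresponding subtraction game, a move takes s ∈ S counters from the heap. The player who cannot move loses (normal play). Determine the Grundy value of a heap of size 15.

1

n :  0  1  2  3  4  5  6  7  8  9 10 11 12 13 14 15
G :  0  1  0  1  0  1  0  1  0  1  0  1  0  1  0  1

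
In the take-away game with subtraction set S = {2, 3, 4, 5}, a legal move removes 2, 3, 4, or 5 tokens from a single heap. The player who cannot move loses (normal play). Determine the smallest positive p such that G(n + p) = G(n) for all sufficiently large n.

G(0) = 0
G(1) = mex{} = 0
G(2) = mex{0} = 1
G(3) = mex{0,0} = 1
G(4) = mex{1,0,0} = 2
G(5) = mex{1,1,0,0} = 2
G(6) = mex{2,1,1,0} = 3
G(7) = mex{2,2,1,1} = 0
G(8) = mex{3,2,2,1} = 0
G(9) = mex{0,3,2,2} = 1
G(10) = mex{0,0,3,2} = 1
G(11) = mex{1,0,0,3} = 2
G(12) = mex{1,1,0,0} = 2
G(13) = mex{2,1,1,0} = 3
G(14) = mex{2,2,1,1} = 0
G(15) = mex{3,2,2,1} = 0
G(n+7) = G(n) holds for n = 0,…,4 (a full window of length max(S) = 5), so the sequence is purely periodic with period 7.

7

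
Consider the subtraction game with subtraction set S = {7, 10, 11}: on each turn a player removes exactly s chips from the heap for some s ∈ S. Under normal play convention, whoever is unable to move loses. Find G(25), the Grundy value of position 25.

G(0) = 0
G(1) = mex{} = 0
G(2) = mex{} = 0
G(3) = mex{} = 0
G(4) = mex{} = 0
G(5) = mex{} = 0
G(6) = mex{} = 0
G(7) = mex{0} = 1
G(8) = mex{0} = 1
G(9) = mex{0} = 1
G(10) = mex{0,0} = 1
G(11) = mex{0,0,0} = 1
G(12) = mex{0,0,0} = 1
G(13) = mex{0,0,0} = 1
G(14) = mex{1,0,0} = 2
G(15) = mex{1,0,0} = 2
G(16) = mex{1,0,0} = 2
G(17) = mex{1,1,0} = 2
G(18) = mex{1,1,1} = 0
G(19) = mex{1,1,1} = 0
G(20) = mex{1,1,1} = 0
G(21) = mex{2,1,1} = 0
G(22) = mex{2,1,1} = 0
G(23) = mex{2,1,1} = 0
G(24) = mex{2,2,1} = 0
G(25) = mex{0,2,2} = 1

1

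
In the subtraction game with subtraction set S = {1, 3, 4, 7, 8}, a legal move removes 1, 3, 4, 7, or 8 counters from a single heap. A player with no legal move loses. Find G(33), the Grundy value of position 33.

0

n :  0  1  2  3  4  5  6  7  8  9 10 11 12 13 14 15 16 17 18 19 20 21 22 23 24 25 26 27 28 29 30 31 32 33
G :  0  1  0  1  2  3  2  3  4  5  4  0  1  0  1  2  3  2  3  4  5  4  0  1  0  1  2  3  2  3  4  5  4  0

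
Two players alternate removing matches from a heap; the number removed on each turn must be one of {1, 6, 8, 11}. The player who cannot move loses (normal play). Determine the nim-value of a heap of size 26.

0

G(0) = 0
G(1) = mex{0} = 1
G(2) = mex{1} = 0
G(3) = mex{0} = 1
G(4) = mex{1} = 0
G(5) = mex{0} = 1
G(6) = mex{1,0} = 2
G(7) = mex{2,1} = 0
G(8) = mex{0,0,0} = 1
G(9) = mex{1,1,1} = 0
G(10) = mex{0,0,0} = 1
G(11) = mex{1,1,1,0} = 2
G(12) = mex{2,2,0,1} = 3
G(13) = mex{3,0,1,0} = 2
G(14) = mex{2,1,2,1} = 0
G(15) = mex{0,0,0,0} = 1
G(16) = mex{1,1,1,1} = 0
G(17) = mex{0,2,0,2} = 1
G(18) = mex{1,3,1,0} = 2
G(19) = mex{2,2,2,1} = 0
G(20) = mex{0,0,3,0} = 1
G(21) = mex{1,1,2,1} = 0
G(22) = mex{0,0,0,2} = 1
G(23) = mex{1,1,1,3} = 0
G(24) = mex{0,2,0,2} = 1
G(25) = mex{1,0,1,0} = 2
G(26) = mex{2,1,2,1} = 0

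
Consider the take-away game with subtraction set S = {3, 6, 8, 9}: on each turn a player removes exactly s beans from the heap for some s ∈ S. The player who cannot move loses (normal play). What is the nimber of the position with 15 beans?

G(0) = 0
G(1) = mex{} = 0
G(2) = mex{} = 0
G(3) = mex{0} = 1
G(4) = mex{0} = 1
G(5) = mex{0} = 1
G(6) = mex{1,0} = 2
G(7) = mex{1,0} = 2
G(8) = mex{1,0,0} = 2
G(9) = mex{2,1,0,0} = 3
G(10) = mex{2,1,0,0} = 3
G(11) = mex{2,1,1,0} = 3
G(12) = mex{3,2,1,1} = 0
G(13) = mex{3,2,1,1} = 0
G(14) = mex{3,2,2,1} = 0
G(15) = mex{0,3,2,2} = 1

1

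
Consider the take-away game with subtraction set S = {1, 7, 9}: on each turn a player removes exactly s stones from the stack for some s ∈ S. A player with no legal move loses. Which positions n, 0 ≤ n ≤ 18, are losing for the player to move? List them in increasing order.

0, 2, 4, 6, 8, 10, 12, 14, 16, 18

n :  0  1  2  3  4  5  6  7  8  9 10 11 12 13 14 15 16 17 18
G :  0  1  0  1  0  1  0  1  0  1  0  1  0  1  0  1  0  1  0
P-positions are exactly the n with G(n) = 0.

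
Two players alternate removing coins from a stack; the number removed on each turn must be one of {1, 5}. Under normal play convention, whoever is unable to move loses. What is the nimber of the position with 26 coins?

0

n :  0  1  2  3  4  5  6  7  8  9 10 11 12 13 14 15 16 17 18 19 20 21 22 23 24 25 26
G :  0  1  0  1  0  1  0  1  0  1  0  1  0  1  0  1  0  1  0  1  0  1  0  1  0  1  0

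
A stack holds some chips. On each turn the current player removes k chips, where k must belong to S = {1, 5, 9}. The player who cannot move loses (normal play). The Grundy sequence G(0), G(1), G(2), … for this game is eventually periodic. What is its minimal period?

n :  0  1  2  3  4  5  6  7  8  9 10 11 12 13 14
G :  0  1  0  1  0  1  0  1  0  1  0  1  0  1  0
G(n+2) = G(n) holds for n = 0,…,8 (a full window of length max(S) = 9), so the sequence is purely periodic with period 2.

2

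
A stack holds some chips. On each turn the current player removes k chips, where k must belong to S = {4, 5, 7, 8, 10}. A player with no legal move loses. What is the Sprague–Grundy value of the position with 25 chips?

2

n :  0  1  2  3  4  5  6  7  8  9 10 11 12 13 14 15 16 17 18 19 20 21 22 23 24 25
G :  0  0  0  0  1  1  1  1  2  2  2  2  3  3  0  0  0  0  1  1  1  1  2  2  2  2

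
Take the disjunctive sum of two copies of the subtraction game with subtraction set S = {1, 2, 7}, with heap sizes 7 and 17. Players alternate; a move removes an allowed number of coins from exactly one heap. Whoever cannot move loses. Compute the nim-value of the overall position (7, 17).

All heaps use S = {1, 2, 7}:
G(0) = 0
G(1) = mex{0} = 1
G(2) = mex{1,0} = 2
G(3) = mex{2,1} = 0
G(4) = mex{0,2} = 1
G(5) = mex{1,0} = 2
G(6) = mex{2,1} = 0
G(7) = mex{0,2,0} = 1
G(8) = mex{1,0,1} = 2
G(9) = mex{2,1,2} = 0
G(10) = mex{0,2,0} = 1
G(11) = mex{1,0,1} = 2
G(12) = mex{2,1,2} = 0
G(13) = mex{0,2,0} = 1
G(14) = mex{1,0,1} = 2
G(15) = mex{2,1,2} = 0
G(16) = mex{0,2,0} = 1
G(17) = mex{1,0,1} = 2
Heap A: G(7) = 1.
Heap B: G(17) = 2.
Combined Grundy value = 1 ⊕ 2 = 3.

3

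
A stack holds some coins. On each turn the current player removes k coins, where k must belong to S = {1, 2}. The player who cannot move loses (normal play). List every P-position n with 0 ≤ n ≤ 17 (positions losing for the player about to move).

n :  0  1  2  3  4  5  6  7  8  9 10 11 12 13 14 15 16 17
G :  0  1  2  0  1  2  0  1  2  0  1  2  0  1  2  0  1  2
P-positions are exactly the n with G(n) = 0.

0, 3, 6, 9, 12, 15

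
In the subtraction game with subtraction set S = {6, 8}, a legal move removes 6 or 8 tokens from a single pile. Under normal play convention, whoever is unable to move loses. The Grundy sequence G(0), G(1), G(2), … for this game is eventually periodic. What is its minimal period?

G(0) = 0
G(1) = mex{} = 0
G(2) = mex{} = 0
G(3) = mex{} = 0
G(4) = mex{} = 0
G(5) = mex{} = 0
G(6) = mex{0} = 1
G(7) = mex{0} = 1
G(8) = mex{0,0} = 1
G(9) = mex{0,0} = 1
G(10) = mex{0,0} = 1
G(11) = mex{0,0} = 1
G(12) = mex{1,0} = 2
G(13) = mex{1,0} = 2
G(14) = mex{1,1} = 0
G(15) = mex{1,1} = 0
G(16) = mex{1,1} = 0
G(17) = mex{1,1} = 0
G(18) = mex{2,1} = 0
G(19) = mex{2,1} = 0
G(20) = mex{0,2} = 1
G(21) = mex{0,2} = 1
G(22) = mex{0,0} = 1
G(23) = mex{0,0} = 1
G(24) = mex{0,0} = 1
G(25) = mex{0,0} = 1
G(26) = mex{1,0} = 2
G(27) = mex{1,0} = 2
G(28) = mex{1,1} = 0
G(29) = mex{1,1} = 0
G(n+14) = G(n) holds for n = 0,…,7 (a full window of length max(S) = 8), so the sequence is purely periodic with period 14.

14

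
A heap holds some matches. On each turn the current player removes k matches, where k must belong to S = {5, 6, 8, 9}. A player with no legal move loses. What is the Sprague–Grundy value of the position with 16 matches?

0

G(0) = 0
G(1) = mex{} = 0
G(2) = mex{} = 0
G(3) = mex{} = 0
G(4) = mex{} = 0
G(5) = mex{0} = 1
G(6) = mex{0,0} = 1
G(7) = mex{0,0} = 1
G(8) = mex{0,0,0} = 1
G(9) = mex{0,0,0,0} = 1
G(10) = mex{1,0,0,0} = 2
G(11) = mex{1,1,0,0} = 2
G(12) = mex{1,1,0,0} = 2
G(13) = mex{1,1,1,0} = 2
G(14) = mex{1,1,1,1} = 0
G(15) = mex{2,1,1,1} = 0
G(16) = mex{2,2,1,1} = 0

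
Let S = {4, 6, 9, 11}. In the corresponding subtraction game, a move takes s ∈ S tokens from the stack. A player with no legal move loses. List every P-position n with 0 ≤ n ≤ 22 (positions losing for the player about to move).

0, 1, 2, 3, 15, 16, 17, 18

G(0) = 0
G(1) = mex{} = 0
G(2) = mex{} = 0
G(3) = mex{} = 0
G(4) = mex{0} = 1
G(5) = mex{0} = 1
G(6) = mex{0,0} = 1
G(7) = mex{0,0} = 1
G(8) = mex{1,0} = 2
G(9) = mex{1,0,0} = 2
G(10) = mex{1,1,0} = 2
G(11) = mex{1,1,0,0} = 2
G(12) = mex{2,1,0,0} = 3
G(13) = mex{2,1,1,0} = 3
G(14) = mex{2,2,1,0} = 3
G(15) = mex{2,2,1,1} = 0
G(16) = mex{3,2,1,1} = 0
G(17) = mex{3,2,2,1} = 0
G(18) = mex{3,3,2,1} = 0
G(19) = mex{0,3,2,2} = 1
G(20) = mex{0,3,2,2} = 1
G(21) = mex{0,0,3,2} = 1
G(22) = mex{0,0,3,2} = 1
P-positions are exactly the n with G(n) = 0.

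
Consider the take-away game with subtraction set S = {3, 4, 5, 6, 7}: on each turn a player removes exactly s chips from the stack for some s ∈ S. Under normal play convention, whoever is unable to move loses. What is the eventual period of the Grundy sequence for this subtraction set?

n :  0  1  2  3  4  5  6  7  8  9 10 11 12 13 14 15 16 17 18 19 20 21
G :  0  0  0  1  1  1  2  2  2  3  0  0  0  1  1  1  2  2  2  3  0  0
G(n+10) = G(n) holds for n = 0,…,6 (a full window of length max(S) = 7), so the sequence is purely periodic with period 10.

10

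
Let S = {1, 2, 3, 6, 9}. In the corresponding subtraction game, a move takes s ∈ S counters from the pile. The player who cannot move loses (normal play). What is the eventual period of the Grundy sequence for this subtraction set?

G(0) = 0
G(1) = mex{0} = 1
G(2) = mex{1,0} = 2
G(3) = mex{2,1,0} = 3
G(4) = mex{3,2,1} = 0
G(5) = mex{0,3,2} = 1
G(6) = mex{1,0,3,0} = 2
G(7) = mex{2,1,0,1} = 3
G(8) = mex{3,2,1,2} = 0
G(9) = mex{0,3,2,3,0} = 1
G(10) = mex{1,0,3,0,1} = 2
G(11) = mex{2,1,0,1,2} = 3
G(12) = mex{3,2,1,2,3} = 0
G(13) = mex{0,3,2,3,0} = 1
G(14) = mex{1,0,3,0,1} = 2
G(n+4) = G(n) holds for n = 0,…,8 (a full window of length max(S) = 9), so the sequence is purely periodic with period 4.

4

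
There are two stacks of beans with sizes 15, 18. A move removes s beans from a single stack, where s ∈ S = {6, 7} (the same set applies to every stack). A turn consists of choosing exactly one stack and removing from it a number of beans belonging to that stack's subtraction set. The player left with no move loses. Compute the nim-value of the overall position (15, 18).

0

All stacks use S = {6, 7}:
G(0) = 0
G(1) = mex{} = 0
G(2) = mex{} = 0
G(3) = mex{} = 0
G(4) = mex{} = 0
G(5) = mex{} = 0
G(6) = mex{0} = 1
G(7) = mex{0,0} = 1
G(8) = mex{0,0} = 1
G(9) = mex{0,0} = 1
G(10) = mex{0,0} = 1
G(11) = mex{0,0} = 1
G(12) = mex{1,0} = 2
G(13) = mex{1,1} = 0
G(14) = mex{1,1} = 0
G(15) = mex{1,1} = 0
G(16) = mex{1,1} = 0
G(17) = mex{1,1} = 0
G(18) = mex{2,1} = 0
Stack A: G(15) = 0.
Stack B: G(18) = 0.
Combined Grundy value = 0 ⊕ 0 = 0.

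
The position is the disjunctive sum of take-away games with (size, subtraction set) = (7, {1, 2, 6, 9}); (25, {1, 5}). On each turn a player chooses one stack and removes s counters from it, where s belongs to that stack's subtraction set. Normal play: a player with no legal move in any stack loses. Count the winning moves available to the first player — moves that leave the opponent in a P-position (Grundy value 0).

3

Stack A, S = {1, 2, 6, 9}:
G(0) = 0
G(1) = mex{0} = 1
G(2) = mex{1,0} = 2
G(3) = mex{2,1} = 0
G(4) = mex{0,2} = 1
G(5) = mex{1,0} = 2
G(6) = mex{2,1,0} = 3
G(7) = mex{3,2,1} = 0
G_A(7) = 0.
Stack B, S = {1, 5}:
G(0) = 0
G(1) = mex{0} = 1
G(2) = mex{1} = 0
G(3) = mex{0} = 1
G(4) = mex{1} = 0
G(5) = mex{0,0} = 1
G(6) = mex{1,1} = 0
G(7) = mex{0,0} = 1
G(8) = mex{1,1} = 0
G(9) = mex{0,0} = 1
G(10) = mex{1,1} = 0
G(11) = mex{0,0} = 1
G(12) = mex{1,1} = 0
G(13) = mex{0,0} = 1
G(14) = mex{1,1} = 0
G(15) = mex{0,0} = 1
G(16) = mex{1,1} = 0
G(17) = mex{0,0} = 1
G(18) = mex{1,1} = 0
G(19) = mex{0,0} = 1
G(20) = mex{1,1} = 0
G(21) = mex{0,0} = 1
G(22) = mex{1,1} = 0
G(23) = mex{0,0} = 1
G(24) = mex{1,1} = 0
G(25) = mex{0,0} = 1
G_B(25) = 1.
Combined Grundy value = 0 ⊕ 1 = 1.
A winning move leaves total XOR = 0, i.e. changes one component's Grundy value g to g ⊕ X where X is the current total.
Stack A: need g' = 0⊕1 = 1. Options: 7−1→G=3, 7−2→G=2, 7−6→G=1. Hits: 1.
Stack B: need g' = 1⊕1 = 0. Options: 25−1→G=0, 25−5→G=0. Hits: 2.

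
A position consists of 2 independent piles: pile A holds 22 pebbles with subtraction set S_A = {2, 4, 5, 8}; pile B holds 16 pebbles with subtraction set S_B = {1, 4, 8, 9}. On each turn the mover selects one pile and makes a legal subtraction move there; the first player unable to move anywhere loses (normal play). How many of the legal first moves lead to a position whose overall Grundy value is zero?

Pile A, S = {2, 4, 5, 8}:
n :  0  1  2  3  4  5  6  7  8  9 10 11 12 13 14 15 16 17 18 19 20 21 22
G :  0  0  1  1  2  2  3  0  4  1  0  2  1  0  2  1  0  2  1  0  2  1  0
G_A(22) = 0.
Pile B, S = {1, 4, 8, 9}:
G(0) = 0
G(1) = mex{0} = 1
G(2) = mex{1} = 0
G(3) = mex{0} = 1
G(4) = mex{1,0} = 2
G(5) = mex{2,1} = 0
G(6) = mex{0,0} = 1
G(7) = mex{1,1} = 0
G(8) = mex{0,2,0} = 1
G(9) = mex{1,0,1,0} = 2
G(10) = mex{2,1,0,1} = 3
G(11) = mex{3,0,1,0} = 2
G(12) = mex{2,1,2,1} = 0
G(13) = mex{0,2,0,2} = 1
G(14) = mex{1,3,1,0} = 2
G(15) = mex{2,2,0,1} = 3
G(16) = mex{3,0,1,0} = 2
G_B(16) = 2.
Combined Grundy value = 0 ⊕ 2 = 2.
A winning move leaves total XOR = 0, i.e. changes one component's Grundy value g to g ⊕ X where X is the current total.
Pile A: need g' = 0⊕2 = 2. Options: 22−2→G=2, 22−4→G=1, 22−5→G=2, 22−8→G=2. Hits: 3.
Pile B: need g' = 2⊕2 = 0. Options: 16−1→G=3, 16−4→G=0, 16−8→G=1, 16−9→G=0. Hits: 2.

5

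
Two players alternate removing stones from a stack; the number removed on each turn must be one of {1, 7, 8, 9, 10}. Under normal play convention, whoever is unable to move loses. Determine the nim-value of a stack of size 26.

G(0) = 0
G(1) = mex{0} = 1
G(2) = mex{1} = 0
G(3) = mex{0} = 1
G(4) = mex{1} = 0
G(5) = mex{0} = 1
G(6) = mex{1} = 0
G(7) = mex{0,0} = 1
G(8) = mex{1,1,0} = 2
G(9) = mex{2,0,1,0} = 3
G(10) = mex{3,1,0,1,0} = 2
G(11) = mex{2,0,1,0,1} = 3
G(12) = mex{3,1,0,1,0} = 2
G(13) = mex{2,0,1,0,1} = 3
G(14) = mex{3,1,0,1,0} = 2
G(15) = mex{2,2,1,0,1} = 3
G(16) = mex{3,3,2,1,0} = 4
G(17) = mex{4,2,3,2,1} = 0
G(18) = mex{0,3,2,3,2} = 1
G(19) = mex{1,2,3,2,3} = 0
G(20) = mex{0,3,2,3,2} = 1
G(21) = mex{1,2,3,2,3} = 0
G(22) = mex{0,3,2,3,2} = 1
G(23) = mex{1,4,3,2,3} = 0
G(24) = mex{0,0,4,3,2} = 1
G(25) = mex{1,1,0,4,3} = 2
G(26) = mex{2,0,1,0,4} = 3

3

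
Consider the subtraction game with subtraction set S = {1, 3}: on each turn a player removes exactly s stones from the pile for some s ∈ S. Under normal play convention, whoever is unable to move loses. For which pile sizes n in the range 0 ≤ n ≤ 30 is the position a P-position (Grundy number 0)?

0, 2, 4, 6, 8, 10, 12, 14, 16, 18, 20, 22, 24, 26, 28, 30

G(0) = 0
G(1) = mex{0} = 1
G(2) = mex{1} = 0
G(3) = mex{0,0} = 1
G(4) = mex{1,1} = 0
G(5) = mex{0,0} = 1
G(6) = mex{1,1} = 0
G(7) = mex{0,0} = 1
G(8) = mex{1,1} = 0
G(9) = mex{0,0} = 1
G(10) = mex{1,1} = 0
G(11) = mex{0,0} = 1
G(12) = mex{1,1} = 0
G(13) = mex{0,0} = 1
G(14) = mex{1,1} = 0
G(15) = mex{0,0} = 1
G(16) = mex{1,1} = 0
G(17) = mex{0,0} = 1
G(18) = mex{1,1} = 0
G(19) = mex{0,0} = 1
G(20) = mex{1,1} = 0
G(21) = mex{0,0} = 1
G(22) = mex{1,1} = 0
G(23) = mex{0,0} = 1
G(24) = mex{1,1} = 0
G(25) = mex{0,0} = 1
G(26) = mex{1,1} = 0
G(27) = mex{0,0} = 1
G(28) = mex{1,1} = 0
G(29) = mex{0,0} = 1
G(30) = mex{1,1} = 0
P-positions are exactly the n with G(n) = 0.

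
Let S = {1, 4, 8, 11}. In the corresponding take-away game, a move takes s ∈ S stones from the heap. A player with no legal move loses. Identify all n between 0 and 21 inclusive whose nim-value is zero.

n :  0  1  2  3  4  5  6  7  8  9 10 11 12 13 14 15 16 17 18 19 20 21
G :  0  1  0  1  2  0  1  0  1  2  3  2  0  1  0  1  2  0  1  0  1  2
P-positions are exactly the n with G(n) = 0.

0, 2, 5, 7, 12, 14, 17, 19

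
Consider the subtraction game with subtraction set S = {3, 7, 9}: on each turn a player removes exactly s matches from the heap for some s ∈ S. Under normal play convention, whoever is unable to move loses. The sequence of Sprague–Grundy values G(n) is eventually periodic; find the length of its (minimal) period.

2

G(0) = 0
G(1) = mex{} = 0
G(2) = mex{} = 0
G(3) = mex{0} = 1
G(4) = mex{0} = 1
G(5) = mex{0} = 1
G(6) = mex{1} = 0
G(7) = mex{1,0} = 2
G(8) = mex{1,0} = 2
G(9) = mex{0,0,0} = 1
G(10) = mex{2,1,0} = 3
G(11) = mex{2,1,0} = 3
G(12) = mex{1,1,1} = 0
G(13) = mex{3,0,1} = 2
G(14) = mex{3,2,1} = 0
G(15) = mex{0,2,0} = 1
G(16) = mex{2,1,2} = 0
G(17) = mex{0,3,2} = 1
G(18) = mex{1,3,1} = 0
G(19) = mex{0,0,3} = 1
G(20) = mex{1,2,3} = 0
G(21) = mex{0,0,0} = 1
G(22) = mex{1,1,2} = 0
G(23) = mex{0,0,0} = 1
G(24) = mex{1,1,1} = 0
G(25) = mex{0,0,0} = 1
G(26) = mex{1,1,1} = 0
From n = 14 onward G(n+2) = G(n); since this holds over max(S) = 9 consecutive positions the period is 2 (pre-period 14).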